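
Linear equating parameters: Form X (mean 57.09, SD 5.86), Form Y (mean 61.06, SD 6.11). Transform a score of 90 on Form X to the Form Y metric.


slope = SD_Y / SD_X = 6.11 / 5.86 ~ 1.0427
intercept = mean_Y - slope * mean_X = 61.06 - (6.11 / 5.86) * 57.09 ~ 1.5344
Y = slope * X + intercept. To avoid rounding drift from the rounded slope/intercept, evaluate the equivalent form Y = mean_Y + SD_Y * (X - mean_X) / SD_X at full precision:
Y = 61.06 + 6.11 * (90 - 57.09) / 5.86
Y = 61.06 + 6.11 * 32.91 / 5.86
Y = 61.06 + 201.0801 / 5.86
Y = 61.06 + 34.314
Y = 95.374

95.374


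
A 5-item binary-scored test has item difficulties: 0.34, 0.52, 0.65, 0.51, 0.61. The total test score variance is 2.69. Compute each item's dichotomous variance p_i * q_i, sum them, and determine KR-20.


For each item, compute p_i * q_i:
  Item 1: 0.34 * 0.66 = 0.2244
  Item 2: 0.52 * 0.48 = 0.2496
  Item 3: 0.65 * 0.35 = 0.2275
  Item 4: 0.51 * 0.49 = 0.2499
  Item 5: 0.61 * 0.39 = 0.2379
Sum(p_i * q_i) = 0.2244 + 0.2496 + 0.2275 + 0.2499 + 0.2379 = 1.1893
KR-20 = (k/(k-1)) * (1 - Sum(p_i*q_i) / Var_total)
= (5/4) * (1 - 1.1893/2.69)
= 1.25 * 0.5579
KR-20 = 0.6974

0.6974


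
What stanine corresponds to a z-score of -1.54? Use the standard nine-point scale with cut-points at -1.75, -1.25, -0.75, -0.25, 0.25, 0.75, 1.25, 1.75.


Stanine boundaries: [-1.75, -1.25, -0.75, -0.25, 0.25, 0.75, 1.25, 1.75]
z = -1.54
Check each boundary:
  z >= -1.75 -> could be stanine 2
  z < -1.25
  z < -0.75
  z < -0.25
  z < 0.25
  z < 0.75
  z < 1.25
  z < 1.75
Highest qualifying boundary gives stanine = 2

2


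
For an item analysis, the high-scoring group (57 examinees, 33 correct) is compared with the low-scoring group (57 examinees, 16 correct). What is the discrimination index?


p_upper = 33/57 = 0.5789
p_lower = 16/57 = 0.2807
D = 0.5789 - 0.2807 = 0.2982

0.2982


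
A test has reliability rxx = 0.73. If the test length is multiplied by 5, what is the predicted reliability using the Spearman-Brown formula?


r_new = (n * rxx) / (1 + (n-1) * rxx)
r_new = (5 * 0.73) / (1 + 4 * 0.73)
r_new = 3.65 / 3.92
r_new = 0.9311

0.9311


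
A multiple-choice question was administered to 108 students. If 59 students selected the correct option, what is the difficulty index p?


Item difficulty p = number correct / total examinees
p = 59 / 108
p = 0.5463

0.5463


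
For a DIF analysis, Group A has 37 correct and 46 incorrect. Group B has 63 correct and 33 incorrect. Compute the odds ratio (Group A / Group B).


Odds_A = 37/46 = 0.8043
Odds_B = 63/33 = 1.9091
OR = Odds_A / Odds_B = 0.8043 / 1.9091
Exactly, OR = (37 * 33) / (46 * 63) = 1221 / 2898
OR = 0.4213

0.4213


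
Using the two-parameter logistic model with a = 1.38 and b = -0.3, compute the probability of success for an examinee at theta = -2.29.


a*(theta - b) = 1.38 * (-2.29 - -0.3) = -2.7462
exp(--2.7462) = 15.5833
P = 1 / (1 + 15.5833)
P = 0.0603

0.0603


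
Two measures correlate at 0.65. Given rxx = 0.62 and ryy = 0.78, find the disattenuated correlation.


r_corrected = rxy / sqrt(rxx * ryy)
= 0.65 / sqrt(0.62 * 0.78)
= 0.65 / sqrt(0.4836)
= 0.65 / 0.695414
r_corrected = 0.9347

0.9347


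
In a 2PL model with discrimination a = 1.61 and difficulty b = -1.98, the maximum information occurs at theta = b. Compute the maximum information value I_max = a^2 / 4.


For 2PL, max info at theta = b = -1.98
I_max = a^2 / 4 = 1.61^2 / 4
= 2.5921 / 4
I_max = 0.648

0.648


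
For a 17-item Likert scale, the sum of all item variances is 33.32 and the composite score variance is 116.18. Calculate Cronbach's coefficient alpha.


alpha = (k/(k-1)) * (1 - sum(si^2)/s_total^2)
= (17/16) * (1 - 33.32/116.18)
alpha = 0.7578

0.7578


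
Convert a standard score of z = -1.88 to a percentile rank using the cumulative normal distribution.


CDF(z) = 0.5 * (1 + erf(z/sqrt(2)))
erf(-1.3294) = -0.9399
CDF = 0.0301
Percentile rank = 0.0301 * 100 = 3.01

3.01


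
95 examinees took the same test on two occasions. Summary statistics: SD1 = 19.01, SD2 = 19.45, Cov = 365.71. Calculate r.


r = cov(X,Y) / (SD_X * SD_Y)
r = 365.71 / (19.01 * 19.45)
r = 365.71 / 369.7445
r = 0.9891

0.9891


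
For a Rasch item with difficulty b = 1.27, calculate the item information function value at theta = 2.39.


P = 1/(1+exp(-(2.39-1.27))) = 0.754
I = P*(1-P) = 0.754 * 0.246
I = 0.1855

0.1855


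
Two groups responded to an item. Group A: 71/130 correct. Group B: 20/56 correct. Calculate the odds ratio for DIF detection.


Odds_A = 71/59 = 1.2034
Odds_B = 20/36 = 0.5556
OR = Odds_A / Odds_B = 1.2034 / 0.5556
Exactly, OR = (71 * 36) / (59 * 20) = 2556 / 1180
OR = 2.1661

2.1661


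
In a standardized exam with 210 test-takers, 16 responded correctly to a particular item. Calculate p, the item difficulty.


Item difficulty p = number correct / total examinees
p = 16 / 210
p = 0.0762

0.0762


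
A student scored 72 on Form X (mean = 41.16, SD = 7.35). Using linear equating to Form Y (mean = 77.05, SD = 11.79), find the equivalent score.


slope = SD_Y / SD_X = 11.79 / 7.35 ~ 1.6041
intercept = mean_Y - slope * mean_X = 77.05 - (11.79 / 7.35) * 41.16 ~ 11.026
Y = slope * X + intercept. To avoid rounding drift from the rounded slope/intercept, evaluate the equivalent form Y = mean_Y + SD_Y * (X - mean_X) / SD_X at full precision:
Y = 77.05 + 11.79 * (72 - 41.16) / 7.35
Y = 77.05 + 11.79 * 30.84 / 7.35
Y = 77.05 + 363.6036 / 7.35
Y = 77.05 + 49.4699
Y = 126.5199

126.5199


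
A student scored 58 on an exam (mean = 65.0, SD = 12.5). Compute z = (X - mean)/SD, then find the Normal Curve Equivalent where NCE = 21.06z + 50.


z = (X - mean) / SD = (58 - 65.0) / 12.5
z = -7.0 / 12.5
z = -0.56
NCE = NCE = 21.06z + 50
Carry z at full precision (z = -7.0 / 12.5) into the conversion:
NCE = 21.06 * (-7.0 / 12.5) + 50 = -147.42 / 12.5 + 50
NCE = -11.7936 + 50
NCE = 38.2064

38.2064


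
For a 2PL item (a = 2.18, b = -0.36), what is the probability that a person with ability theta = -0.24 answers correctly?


a*(theta - b) = 2.18 * (-0.24 - -0.36) = 0.2616
exp(-0.2616) = 0.7698
P = 1 / (1 + 0.7698)
P = 0.565

0.565


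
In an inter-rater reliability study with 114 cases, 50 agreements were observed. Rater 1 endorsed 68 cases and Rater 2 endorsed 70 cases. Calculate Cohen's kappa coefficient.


P_o = 50/114 = 0.438596
P_e = (68*70 + 46*44) / 12996 = 0.522007
kappa = (P_o - P_e) / (1 - P_e)
kappa = (0.438596 - 0.522007) / (1 - 0.522007)
kappa = -0.1745

-0.1745


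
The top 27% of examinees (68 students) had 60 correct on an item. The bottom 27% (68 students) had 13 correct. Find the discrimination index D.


p_upper = 60/68 = 0.8824
p_lower = 13/68 = 0.1912
D = 0.8824 - 0.1912 = 0.6912

0.6912


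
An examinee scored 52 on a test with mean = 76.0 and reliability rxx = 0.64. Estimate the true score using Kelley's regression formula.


T_est = rxx * X + (1 - rxx) * mean
T_est = 0.64 * 52 + 0.36 * 76.0
T_est = 33.28 + 27.36
T_est = 60.64

60.64


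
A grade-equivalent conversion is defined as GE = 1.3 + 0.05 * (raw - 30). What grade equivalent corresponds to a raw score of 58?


raw - median = 58 - 30 = 28
slope * diff = 0.05 * 28 = 1.4
GE = 1.3 + 1.4
GE = 2.7

2.7


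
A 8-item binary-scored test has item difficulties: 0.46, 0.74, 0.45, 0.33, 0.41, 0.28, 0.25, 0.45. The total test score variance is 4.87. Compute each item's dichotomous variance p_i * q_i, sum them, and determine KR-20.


For each item, compute p_i * q_i:
  Item 1: 0.46 * 0.54 = 0.2484
  Item 2: 0.74 * 0.26 = 0.1924
  Item 3: 0.45 * 0.55 = 0.2475
  Item 4: 0.33 * 0.67 = 0.2211
  Item 5: 0.41 * 0.59 = 0.2419
  Item 6: 0.28 * 0.72 = 0.2016
  Item 7: 0.25 * 0.75 = 0.1875
  Item 8: 0.45 * 0.55 = 0.2475
Sum(p_i * q_i) = 0.2484 + 0.1924 + 0.2475 + 0.2211 + 0.2419 + 0.2016 + 0.1875 + 0.2475 = 1.7879
KR-20 = (k/(k-1)) * (1 - Sum(p_i*q_i) / Var_total)
= (8/7) * (1 - 1.7879/4.87)
= 1.1429 * 0.6329
KR-20 = 0.7233

0.7233


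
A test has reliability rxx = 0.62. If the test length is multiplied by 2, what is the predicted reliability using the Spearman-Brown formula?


r_new = (n * rxx) / (1 + (n-1) * rxx)
r_new = (2 * 0.62) / (1 + 1 * 0.62)
r_new = 1.24 / 1.62
r_new = 0.7654

0.7654


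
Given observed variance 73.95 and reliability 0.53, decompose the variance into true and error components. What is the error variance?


var_true = rxx * var_obs = 0.53 * 73.95 = 39.1935
var_error = var_obs - var_true
var_error = 73.95 - 39.1935
var_error = 34.7565

34.7565


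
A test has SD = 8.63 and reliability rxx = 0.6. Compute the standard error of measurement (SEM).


SEM = SD * sqrt(1 - rxx)
SEM = 8.63 * sqrt(1 - 0.6)
SEM = 8.63 * sqrt(0.4) = 8.63 * 0.632456
SEM = 5.4581

5.4581


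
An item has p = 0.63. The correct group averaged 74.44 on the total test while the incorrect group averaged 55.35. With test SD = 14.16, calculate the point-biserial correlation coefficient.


q = 1 - p = 0.37
rpb = ((M1 - M0) / SD) * sqrt(p * q)
rpb = ((74.44 - 55.35) / 14.16) * sqrt(0.63 * 0.37)
rpb = 0.6509

0.6509


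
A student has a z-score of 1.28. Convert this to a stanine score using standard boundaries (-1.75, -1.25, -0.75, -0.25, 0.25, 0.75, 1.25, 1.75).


Stanine boundaries: [-1.75, -1.25, -0.75, -0.25, 0.25, 0.75, 1.25, 1.75]
z = 1.28
Check each boundary:
  z >= -1.75 -> could be stanine 2
  z >= -1.25 -> could be stanine 3
  z >= -0.75 -> could be stanine 4
  z >= -0.25 -> could be stanine 5
  z >= 0.25 -> could be stanine 6
  z >= 0.75 -> could be stanine 7
  z >= 1.25 -> could be stanine 8
  z < 1.75
Highest qualifying boundary gives stanine = 8

8


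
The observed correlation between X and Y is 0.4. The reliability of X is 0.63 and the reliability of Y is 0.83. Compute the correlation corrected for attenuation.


r_corrected = rxy / sqrt(rxx * ryy)
= 0.4 / sqrt(0.63 * 0.83)
= 0.4 / sqrt(0.5229)
= 0.4 / 0.723118
r_corrected = 0.5532

0.5532


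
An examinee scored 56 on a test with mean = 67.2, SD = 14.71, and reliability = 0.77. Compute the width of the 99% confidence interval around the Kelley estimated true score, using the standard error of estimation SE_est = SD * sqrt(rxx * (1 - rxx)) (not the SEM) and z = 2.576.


True score estimate = 0.77*56 + 0.23*67.2 = 58.576
SE_est = SD * sqrt(rxx * (1 - rxx)) = 14.71 * sqrt(0.77 * 0.23) = 14.71 * sqrt(0.1771) = 6.190446
CI = T_est +/- z * SE_est, so width = 2 * z * SE_est = 2 * 2.576 * 6.190446
Width = 31.8932

31.8932


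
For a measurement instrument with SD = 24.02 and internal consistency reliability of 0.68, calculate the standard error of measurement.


SEM = SD * sqrt(1 - rxx)
SEM = 24.02 * sqrt(1 - 0.68)
SEM = 24.02 * sqrt(0.32) = 24.02 * 0.565685
SEM = 13.5878

13.5878


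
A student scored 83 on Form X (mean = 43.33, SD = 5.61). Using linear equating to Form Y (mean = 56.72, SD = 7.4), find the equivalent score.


slope = SD_Y / SD_X = 7.4 / 5.61 ~ 1.3191
intercept = mean_Y - slope * mean_X = 56.72 - (7.4 / 5.61) * 43.33 ~ -0.4354
Y = slope * X + intercept. To avoid rounding drift from the rounded slope/intercept, evaluate the equivalent form Y = mean_Y + SD_Y * (X - mean_X) / SD_X at full precision:
Y = 56.72 + 7.4 * (83 - 43.33) / 5.61
Y = 56.72 + 7.4 * 39.67 / 5.61
Y = 56.72 + 293.558 / 5.61
Y = 56.72 + 52.3276
Y = 109.0476

109.0476


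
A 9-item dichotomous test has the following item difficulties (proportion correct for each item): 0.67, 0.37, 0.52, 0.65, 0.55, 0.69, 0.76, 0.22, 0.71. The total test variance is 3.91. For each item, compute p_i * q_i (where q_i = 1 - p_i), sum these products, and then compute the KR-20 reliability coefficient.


For each item, compute p_i * q_i:
  Item 1: 0.67 * 0.33 = 0.2211
  Item 2: 0.37 * 0.63 = 0.2331
  Item 3: 0.52 * 0.48 = 0.2496
  Item 4: 0.65 * 0.35 = 0.2275
  Item 5: 0.55 * 0.45 = 0.2475
  Item 6: 0.69 * 0.31 = 0.2139
  Item 7: 0.76 * 0.24 = 0.1824
  Item 8: 0.22 * 0.78 = 0.1716
  Item 9: 0.71 * 0.29 = 0.2059
Sum(p_i * q_i) = 0.2211 + 0.2331 + 0.2496 + 0.2275 + 0.2475 + 0.2139 + 0.1824 + 0.1716 + 0.2059 = 1.9526
KR-20 = (k/(k-1)) * (1 - Sum(p_i*q_i) / Var_total)
= (9/8) * (1 - 1.9526/3.91)
= 1.125 * 0.5006
KR-20 = 0.5632

0.5632


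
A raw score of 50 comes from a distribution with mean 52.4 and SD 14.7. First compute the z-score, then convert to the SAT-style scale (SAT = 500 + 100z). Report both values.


z = (X - mean) / SD = (50 - 52.4) / 14.7
z = -2.4 / 14.7
z = -0.1633
SAT-scale = SAT = 500 + 100z
Carry z at full precision (z = -2.4 / 14.7) into the conversion:
SAT-scale = 500 + 100 * (-2.4 / 14.7) = 500 + -240 / 14.7
SAT-scale = 500 + -16.3265
SAT-scale = 483.6735

483.6735


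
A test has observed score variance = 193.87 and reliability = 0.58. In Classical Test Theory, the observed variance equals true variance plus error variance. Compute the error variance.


var_true = rxx * var_obs = 0.58 * 193.87 = 112.4446
var_error = var_obs - var_true
var_error = 193.87 - 112.4446
var_error = 81.4254

81.4254


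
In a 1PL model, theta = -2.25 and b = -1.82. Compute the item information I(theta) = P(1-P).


P = 1/(1+exp(-(-2.25--1.82))) = 0.3941
I = P*(1-P) = 0.3941 * 0.6059
I = 0.2388

0.2388


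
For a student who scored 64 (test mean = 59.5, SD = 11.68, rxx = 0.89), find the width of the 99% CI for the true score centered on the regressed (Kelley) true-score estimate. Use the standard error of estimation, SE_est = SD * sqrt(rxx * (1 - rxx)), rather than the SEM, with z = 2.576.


True score estimate = 0.89*64 + 0.11*59.5 = 63.505
SE_est = SD * sqrt(rxx * (1 - rxx)) = 11.68 * sqrt(0.89 * 0.11) = 11.68 * sqrt(0.0979) = 3.654552
CI = T_est +/- z * SE_est, so width = 2 * z * SE_est = 2 * 2.576 * 3.654552
Width = 18.8283

18.8283


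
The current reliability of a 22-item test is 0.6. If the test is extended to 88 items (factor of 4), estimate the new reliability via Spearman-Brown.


r_new = (n * rxx) / (1 + (n-1) * rxx)
r_new = (4 * 0.6) / (1 + 3 * 0.6)
r_new = 2.4 / 2.8
r_new = 0.8571

0.8571


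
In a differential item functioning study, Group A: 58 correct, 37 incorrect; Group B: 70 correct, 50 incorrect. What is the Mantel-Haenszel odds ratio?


Odds_A = 58/37 = 1.5676
Odds_B = 70/50 = 1.4
OR = Odds_A / Odds_B = 1.5676 / 1.4
Exactly, OR = (58 * 50) / (37 * 70) = 2900 / 2590
OR = 1.1197

1.1197


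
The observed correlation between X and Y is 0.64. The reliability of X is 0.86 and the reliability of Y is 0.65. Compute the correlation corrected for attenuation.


r_corrected = rxy / sqrt(rxx * ryy)
= 0.64 / sqrt(0.86 * 0.65)
= 0.64 / sqrt(0.559)
= 0.64 / 0.747663
r_corrected = 0.856

0.856


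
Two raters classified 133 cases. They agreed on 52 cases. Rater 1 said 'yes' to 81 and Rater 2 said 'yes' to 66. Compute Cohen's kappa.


P_o = 52/133 = 0.390977
P_e = (81*66 + 52*67) / 17689 = 0.49918
kappa = (P_o - P_e) / (1 - P_e)
kappa = (0.390977 - 0.49918) / (1 - 0.49918)
kappa = -0.2161

-0.2161


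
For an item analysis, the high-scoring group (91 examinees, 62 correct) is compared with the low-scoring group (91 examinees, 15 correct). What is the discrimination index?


p_upper = 62/91 = 0.6813
p_lower = 15/91 = 0.1648
D = 0.6813 - 0.1648 = 0.5165

0.5165


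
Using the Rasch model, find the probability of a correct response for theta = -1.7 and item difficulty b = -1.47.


theta - b = -1.7 - -1.47 = -0.23
exp(-(theta - b)) = exp(0.23) = 1.2586
P = 1 / (1 + 1.2586)
P = 0.4428

0.4428


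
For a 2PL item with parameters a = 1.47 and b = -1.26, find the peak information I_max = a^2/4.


For 2PL, max info at theta = b = -1.26
I_max = a^2 / 4 = 1.47^2 / 4
= 2.1609 / 4
I_max = 0.5402

0.5402


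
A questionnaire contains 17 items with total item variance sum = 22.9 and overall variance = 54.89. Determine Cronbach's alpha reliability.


alpha = (k/(k-1)) * (1 - sum(si^2)/s_total^2)
= (17/16) * (1 - 22.9/54.89)
alpha = 0.6192

0.6192


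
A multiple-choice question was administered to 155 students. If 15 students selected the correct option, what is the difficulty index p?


Item difficulty p = number correct / total examinees
p = 15 / 155
p = 0.0968

0.0968


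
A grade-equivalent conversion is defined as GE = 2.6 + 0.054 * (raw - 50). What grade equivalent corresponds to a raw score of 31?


raw - median = 31 - 50 = -19
slope * diff = 0.054 * -19 = -1.026
GE = 2.6 + -1.026
GE = 1.574

1.574


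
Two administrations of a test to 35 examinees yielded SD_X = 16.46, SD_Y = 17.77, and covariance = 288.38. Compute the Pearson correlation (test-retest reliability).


r = cov(X,Y) / (SD_X * SD_Y)
r = 288.38 / (16.46 * 17.77)
r = 288.38 / 292.4942
r = 0.9859

0.9859


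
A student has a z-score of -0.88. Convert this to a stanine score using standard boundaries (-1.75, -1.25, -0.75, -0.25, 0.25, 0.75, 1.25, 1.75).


Stanine boundaries: [-1.75, -1.25, -0.75, -0.25, 0.25, 0.75, 1.25, 1.75]
z = -0.88
Check each boundary:
  z >= -1.75 -> could be stanine 2
  z >= -1.25 -> could be stanine 3
  z < -0.75
  z < -0.25
  z < 0.25
  z < 0.75
  z < 1.25
  z < 1.75
Highest qualifying boundary gives stanine = 3

3


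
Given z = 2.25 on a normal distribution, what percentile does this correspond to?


CDF(z) = 0.5 * (1 + erf(z/sqrt(2)))
erf(1.591) = 0.9756
CDF = 0.9878
Percentile rank = 0.9878 * 100 = 98.78

98.78


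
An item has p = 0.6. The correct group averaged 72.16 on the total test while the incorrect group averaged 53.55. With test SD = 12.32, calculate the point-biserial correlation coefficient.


q = 1 - p = 0.4
rpb = ((M1 - M0) / SD) * sqrt(p * q)
rpb = ((72.16 - 53.55) / 12.32) * sqrt(0.6 * 0.4)
rpb = 0.74

0.74


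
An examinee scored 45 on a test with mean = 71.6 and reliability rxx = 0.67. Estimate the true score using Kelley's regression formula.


T_est = rxx * X + (1 - rxx) * mean
T_est = 0.67 * 45 + 0.33 * 71.6
T_est = 30.15 + 23.628
T_est = 53.778

53.778


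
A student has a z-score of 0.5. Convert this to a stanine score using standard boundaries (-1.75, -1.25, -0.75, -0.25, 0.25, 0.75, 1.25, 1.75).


Stanine boundaries: [-1.75, -1.25, -0.75, -0.25, 0.25, 0.75, 1.25, 1.75]
z = 0.5
Check each boundary:
  z >= -1.75 -> could be stanine 2
  z >= -1.25 -> could be stanine 3
  z >= -0.75 -> could be stanine 4
  z >= -0.25 -> could be stanine 5
  z >= 0.25 -> could be stanine 6
  z < 0.75
  z < 1.25
  z < 1.75
Highest qualifying boundary gives stanine = 6

6


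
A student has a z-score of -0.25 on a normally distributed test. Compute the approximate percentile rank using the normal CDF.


CDF(z) = 0.5 * (1 + erf(z/sqrt(2)))
erf(-0.1768) = -0.1974
CDF = 0.4013
Percentile rank = 0.4013 * 100 = 40.13

40.13


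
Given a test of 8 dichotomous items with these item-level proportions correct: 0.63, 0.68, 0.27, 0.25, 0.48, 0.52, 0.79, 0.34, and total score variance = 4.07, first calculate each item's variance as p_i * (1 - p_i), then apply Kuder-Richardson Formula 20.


For each item, compute p_i * q_i:
  Item 1: 0.63 * 0.37 = 0.2331
  Item 2: 0.68 * 0.32 = 0.2176
  Item 3: 0.27 * 0.73 = 0.1971
  Item 4: 0.25 * 0.75 = 0.1875
  Item 5: 0.48 * 0.52 = 0.2496
  Item 6: 0.52 * 0.48 = 0.2496
  Item 7: 0.79 * 0.21 = 0.1659
  Item 8: 0.34 * 0.66 = 0.2244
Sum(p_i * q_i) = 0.2331 + 0.2176 + 0.1971 + 0.1875 + 0.2496 + 0.2496 + 0.1659 + 0.2244 = 1.7248
KR-20 = (k/(k-1)) * (1 - Sum(p_i*q_i) / Var_total)
= (8/7) * (1 - 1.7248/4.07)
= 1.1429 * 0.5762
KR-20 = 0.6585

0.6585


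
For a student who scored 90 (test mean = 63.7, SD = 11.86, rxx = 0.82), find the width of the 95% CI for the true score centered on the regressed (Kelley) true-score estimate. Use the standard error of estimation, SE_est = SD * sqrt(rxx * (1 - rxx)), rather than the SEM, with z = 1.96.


True score estimate = 0.82*90 + 0.18*63.7 = 85.266
SE_est = SD * sqrt(rxx * (1 - rxx)) = 11.86 * sqrt(0.82 * 0.18) = 11.86 * sqrt(0.1476) = 4.556463
CI = T_est +/- z * SE_est, so width = 2 * z * SE_est = 2 * 1.96 * 4.556463
Width = 17.8613

17.8613


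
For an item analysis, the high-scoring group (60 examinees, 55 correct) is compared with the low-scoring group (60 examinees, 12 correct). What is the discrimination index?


p_upper = 55/60 = 0.9167
p_lower = 12/60 = 0.2
D = 0.9167 - 0.2 = 0.7167

0.7167


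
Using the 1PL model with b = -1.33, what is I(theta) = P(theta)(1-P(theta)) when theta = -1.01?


P = 1/(1+exp(-(-1.01--1.33))) = 0.5793
I = P*(1-P) = 0.5793 * 0.4207
I = 0.2437

0.2437


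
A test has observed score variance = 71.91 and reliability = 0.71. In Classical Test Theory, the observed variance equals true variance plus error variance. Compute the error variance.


var_true = rxx * var_obs = 0.71 * 71.91 = 51.0561
var_error = var_obs - var_true
var_error = 71.91 - 51.0561
var_error = 20.8539

20.8539


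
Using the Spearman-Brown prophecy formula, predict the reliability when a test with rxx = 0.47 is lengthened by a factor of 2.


r_new = (n * rxx) / (1 + (n-1) * rxx)
r_new = (2 * 0.47) / (1 + 1 * 0.47)
r_new = 0.94 / 1.47
r_new = 0.6395

0.6395


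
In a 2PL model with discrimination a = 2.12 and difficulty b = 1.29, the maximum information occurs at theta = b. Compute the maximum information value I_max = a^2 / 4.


For 2PL, max info at theta = b = 1.29
I_max = a^2 / 4 = 2.12^2 / 4
= 4.4944 / 4
I_max = 1.1236

1.1236


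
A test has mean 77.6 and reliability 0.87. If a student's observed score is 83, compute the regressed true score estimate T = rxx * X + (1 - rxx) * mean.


T_est = rxx * X + (1 - rxx) * mean
T_est = 0.87 * 83 + 0.13 * 77.6
T_est = 72.21 + 10.088
T_est = 82.298

82.298


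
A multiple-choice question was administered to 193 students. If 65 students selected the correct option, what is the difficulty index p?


Item difficulty p = number correct / total examinees
p = 65 / 193
p = 0.3368

0.3368


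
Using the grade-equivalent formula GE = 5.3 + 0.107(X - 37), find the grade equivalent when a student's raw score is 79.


raw - median = 79 - 37 = 42
slope * diff = 0.107 * 42 = 4.494
GE = 5.3 + 4.494
GE = 9.794

9.794


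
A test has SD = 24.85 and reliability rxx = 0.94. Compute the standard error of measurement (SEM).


SEM = SD * sqrt(1 - rxx)
SEM = 24.85 * sqrt(1 - 0.94)
SEM = 24.85 * sqrt(0.06) = 24.85 * 0.244949
SEM = 6.087

6.087


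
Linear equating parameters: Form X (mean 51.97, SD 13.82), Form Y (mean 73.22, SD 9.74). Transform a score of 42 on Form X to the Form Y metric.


slope = SD_Y / SD_X = 9.74 / 13.82 ~ 0.7048
intercept = mean_Y - slope * mean_X = 73.22 - (9.74 / 13.82) * 51.97 ~ 36.5928
Y = slope * X + intercept. To avoid rounding drift from the rounded slope/intercept, evaluate the equivalent form Y = mean_Y + SD_Y * (X - mean_X) / SD_X at full precision:
Y = 73.22 + 9.74 * (42 - 51.97) / 13.82
Y = 73.22 - 9.74 * 9.97 / 13.82
Y = 73.22 - 97.1078 / 13.82
Y = 73.22 - 7.0266
Y = 66.1934

66.1934


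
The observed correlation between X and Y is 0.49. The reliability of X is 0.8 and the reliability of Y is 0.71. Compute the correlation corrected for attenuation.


r_corrected = rxy / sqrt(rxx * ryy)
= 0.49 / sqrt(0.8 * 0.71)
= 0.49 / sqrt(0.568)
= 0.49 / 0.753658
r_corrected = 0.6502

0.6502


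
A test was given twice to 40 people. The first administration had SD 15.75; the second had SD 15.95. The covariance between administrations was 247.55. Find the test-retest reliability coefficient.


r = cov(X,Y) / (SD_X * SD_Y)
r = 247.55 / (15.75 * 15.95)
r = 247.55 / 251.2125
r = 0.9854

0.9854


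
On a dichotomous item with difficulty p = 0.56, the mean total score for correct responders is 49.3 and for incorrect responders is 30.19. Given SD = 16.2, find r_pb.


q = 1 - p = 0.44
rpb = ((M1 - M0) / SD) * sqrt(p * q)
rpb = ((49.3 - 30.19) / 16.2) * sqrt(0.56 * 0.44)
rpb = 0.5856

0.5856


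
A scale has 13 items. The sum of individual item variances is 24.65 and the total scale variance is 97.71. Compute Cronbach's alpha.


alpha = (k/(k-1)) * (1 - sum(si^2)/s_total^2)
= (13/12) * (1 - 24.65/97.71)
alpha = 0.81

0.81


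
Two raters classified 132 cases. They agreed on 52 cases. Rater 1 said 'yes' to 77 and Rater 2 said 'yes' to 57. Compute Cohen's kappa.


P_o = 52/132 = 0.393939
P_e = (77*57 + 55*75) / 17424 = 0.488636
kappa = (P_o - P_e) / (1 - P_e)
kappa = (0.393939 - 0.488636) / (1 - 0.488636)
kappa = -0.1852

-0.1852


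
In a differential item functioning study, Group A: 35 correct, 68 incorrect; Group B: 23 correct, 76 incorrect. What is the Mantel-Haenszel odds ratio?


Odds_A = 35/68 = 0.5147
Odds_B = 23/76 = 0.3026
OR = Odds_A / Odds_B = 0.5147 / 0.3026
Exactly, OR = (35 * 76) / (68 * 23) = 2660 / 1564
OR = 1.7008

1.7008


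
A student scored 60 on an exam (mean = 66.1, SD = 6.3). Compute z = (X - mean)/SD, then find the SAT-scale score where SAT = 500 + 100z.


z = (X - mean) / SD = (60 - 66.1) / 6.3
z = -6.1 / 6.3
z = -0.9683
SAT-scale = SAT = 500 + 100z
Carry z at full precision (z = -6.1 / 6.3) into the conversion:
SAT-scale = 500 + 100 * (-6.1 / 6.3) = 500 + -610 / 6.3
SAT-scale = 500 + -96.8254
SAT-scale = 403.1746

403.1746


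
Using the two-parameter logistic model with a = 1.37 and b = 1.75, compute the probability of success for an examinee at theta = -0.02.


a*(theta - b) = 1.37 * (-0.02 - 1.75) = -2.4249
exp(--2.4249) = 11.3011
P = 1 / (1 + 11.3011)
P = 0.0813

0.0813


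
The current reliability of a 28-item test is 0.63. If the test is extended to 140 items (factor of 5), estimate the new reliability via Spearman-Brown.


r_new = (n * rxx) / (1 + (n-1) * rxx)
r_new = (5 * 0.63) / (1 + 4 * 0.63)
r_new = 3.15 / 3.52
r_new = 0.8949

0.8949


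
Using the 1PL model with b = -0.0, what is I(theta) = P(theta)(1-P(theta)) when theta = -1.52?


P = 1/(1+exp(-(-1.52--0.0))) = 0.1795
I = P*(1-P) = 0.1795 * 0.8205
I = 0.1473

0.1473


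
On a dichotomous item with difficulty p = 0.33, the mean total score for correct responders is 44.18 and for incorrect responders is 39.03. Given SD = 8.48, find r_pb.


q = 1 - p = 0.67
rpb = ((M1 - M0) / SD) * sqrt(p * q)
rpb = ((44.18 - 39.03) / 8.48) * sqrt(0.33 * 0.67)
rpb = 0.2856

0.2856


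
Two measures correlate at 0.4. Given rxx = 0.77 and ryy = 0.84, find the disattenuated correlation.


r_corrected = rxy / sqrt(rxx * ryy)
= 0.4 / sqrt(0.77 * 0.84)
= 0.4 / sqrt(0.6468)
= 0.4 / 0.804239
r_corrected = 0.4974

0.4974


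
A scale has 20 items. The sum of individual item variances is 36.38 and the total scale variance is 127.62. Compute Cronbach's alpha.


alpha = (k/(k-1)) * (1 - sum(si^2)/s_total^2)
= (20/19) * (1 - 36.38/127.62)
alpha = 0.7526

0.7526


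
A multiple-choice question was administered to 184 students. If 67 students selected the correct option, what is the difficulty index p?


Item difficulty p = number correct / total examinees
p = 67 / 184
p = 0.3641

0.3641


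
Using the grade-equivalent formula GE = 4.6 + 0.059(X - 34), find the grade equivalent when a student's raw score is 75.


raw - median = 75 - 34 = 41
slope * diff = 0.059 * 41 = 2.419
GE = 4.6 + 2.419
GE = 7.019

7.019


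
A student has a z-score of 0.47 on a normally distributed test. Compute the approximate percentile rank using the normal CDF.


CDF(z) = 0.5 * (1 + erf(z/sqrt(2)))
erf(0.3323) = 0.3616
CDF = 0.6808
Percentile rank = 0.6808 * 100 = 68.08

68.08


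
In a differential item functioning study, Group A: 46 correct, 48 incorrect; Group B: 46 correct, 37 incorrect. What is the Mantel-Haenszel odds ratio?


Odds_A = 46/48 = 0.9583
Odds_B = 46/37 = 1.2432
OR = Odds_A / Odds_B = 0.9583 / 1.2432
Exactly, OR = (46 * 37) / (48 * 46) = 1702 / 2208
OR = 0.7708

0.7708


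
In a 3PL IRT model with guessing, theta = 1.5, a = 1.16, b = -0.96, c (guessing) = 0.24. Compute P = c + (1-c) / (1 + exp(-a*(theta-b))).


logit = 1.16*(1.5 - -0.96) = 2.8536
P* = 1/(1 + exp(-2.8536)) = 0.9455
P = 0.24 + (1 - 0.24) * 0.9455
P = 0.9586

0.9586


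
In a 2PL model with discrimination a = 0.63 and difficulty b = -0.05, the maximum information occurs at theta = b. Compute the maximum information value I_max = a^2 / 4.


For 2PL, max info at theta = b = -0.05
I_max = a^2 / 4 = 0.63^2 / 4
= 0.3969 / 4
I_max = 0.0992

0.0992


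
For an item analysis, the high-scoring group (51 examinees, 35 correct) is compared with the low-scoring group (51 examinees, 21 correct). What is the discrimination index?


p_upper = 35/51 = 0.6863
p_lower = 21/51 = 0.4118
D = 0.6863 - 0.4118 = 0.2745

0.2745


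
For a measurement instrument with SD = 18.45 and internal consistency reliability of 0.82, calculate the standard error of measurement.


SEM = SD * sqrt(1 - rxx)
SEM = 18.45 * sqrt(1 - 0.82)
SEM = 18.45 * sqrt(0.18) = 18.45 * 0.424264
SEM = 7.8277

7.8277


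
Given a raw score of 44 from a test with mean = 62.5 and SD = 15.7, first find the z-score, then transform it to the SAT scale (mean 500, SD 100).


z = (X - mean) / SD = (44 - 62.5) / 15.7
z = -18.5 / 15.7
z = -1.1783
SAT-scale = SAT = 500 + 100z
Carry z at full precision (z = -18.5 / 15.7) into the conversion:
SAT-scale = 500 + 100 * (-18.5 / 15.7) = 500 + -1850 / 15.7
SAT-scale = 500 + -117.8344
SAT-scale = 382.1656

382.1656


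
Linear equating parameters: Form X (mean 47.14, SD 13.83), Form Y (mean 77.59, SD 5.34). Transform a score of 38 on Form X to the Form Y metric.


slope = SD_Y / SD_X = 5.34 / 13.83 ~ 0.3861
intercept = mean_Y - slope * mean_X = 77.59 - (5.34 / 13.83) * 47.14 ~ 59.3884
Y = slope * X + intercept. To avoid rounding drift from the rounded slope/intercept, evaluate the equivalent form Y = mean_Y + SD_Y * (X - mean_X) / SD_X at full precision:
Y = 77.59 + 5.34 * (38 - 47.14) / 13.83
Y = 77.59 - 5.34 * 9.14 / 13.83
Y = 77.59 - 48.8076 / 13.83
Y = 77.59 - 3.5291
Y = 74.0609

74.0609


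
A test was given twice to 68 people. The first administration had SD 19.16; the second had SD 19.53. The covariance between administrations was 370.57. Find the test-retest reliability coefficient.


r = cov(X,Y) / (SD_X * SD_Y)
r = 370.57 / (19.16 * 19.53)
r = 370.57 / 374.1948
r = 0.9903

0.9903


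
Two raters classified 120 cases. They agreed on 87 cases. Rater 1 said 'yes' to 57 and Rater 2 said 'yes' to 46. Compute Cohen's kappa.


P_o = 87/120 = 0.725
P_e = (57*46 + 63*74) / 14400 = 0.505833
kappa = (P_o - P_e) / (1 - P_e)
kappa = (0.725 - 0.505833) / (1 - 0.505833)
kappa = 0.4435

0.4435


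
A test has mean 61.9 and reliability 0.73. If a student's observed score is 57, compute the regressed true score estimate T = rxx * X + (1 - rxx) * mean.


T_est = rxx * X + (1 - rxx) * mean
T_est = 0.73 * 57 + 0.27 * 61.9
T_est = 41.61 + 16.713
T_est = 58.323

58.323


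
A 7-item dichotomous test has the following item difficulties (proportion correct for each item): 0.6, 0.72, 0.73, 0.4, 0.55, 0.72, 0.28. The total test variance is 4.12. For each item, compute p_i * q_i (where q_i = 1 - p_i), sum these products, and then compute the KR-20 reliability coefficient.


For each item, compute p_i * q_i:
  Item 1: 0.6 * 0.4 = 0.24
  Item 2: 0.72 * 0.28 = 0.2016
  Item 3: 0.73 * 0.27 = 0.1971
  Item 4: 0.4 * 0.6 = 0.24
  Item 5: 0.55 * 0.45 = 0.2475
  Item 6: 0.72 * 0.28 = 0.2016
  Item 7: 0.28 * 0.72 = 0.2016
Sum(p_i * q_i) = 0.24 + 0.2016 + 0.1971 + 0.24 + 0.2475 + 0.2016 + 0.2016 = 1.5294
KR-20 = (k/(k-1)) * (1 - Sum(p_i*q_i) / Var_total)
= (7/6) * (1 - 1.5294/4.12)
= 1.1667 * 0.6288
KR-20 = 0.7336

0.7336


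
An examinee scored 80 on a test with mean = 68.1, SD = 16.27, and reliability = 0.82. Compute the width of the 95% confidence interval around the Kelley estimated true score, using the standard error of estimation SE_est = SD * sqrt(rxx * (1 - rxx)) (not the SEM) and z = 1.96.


True score estimate = 0.82*80 + 0.18*68.1 = 77.858
SE_est = SD * sqrt(rxx * (1 - rxx)) = 16.27 * sqrt(0.82 * 0.18) = 16.27 * sqrt(0.1476) = 6.25073
CI = T_est +/- z * SE_est, so width = 2 * z * SE_est = 2 * 1.96 * 6.25073
Width = 24.5029

24.5029


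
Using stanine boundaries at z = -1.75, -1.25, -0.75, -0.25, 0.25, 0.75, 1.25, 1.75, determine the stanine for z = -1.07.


Stanine boundaries: [-1.75, -1.25, -0.75, -0.25, 0.25, 0.75, 1.25, 1.75]
z = -1.07
Check each boundary:
  z >= -1.75 -> could be stanine 2
  z >= -1.25 -> could be stanine 3
  z < -0.75
  z < -0.25
  z < 0.25
  z < 0.75
  z < 1.25
  z < 1.75
Highest qualifying boundary gives stanine = 3

3


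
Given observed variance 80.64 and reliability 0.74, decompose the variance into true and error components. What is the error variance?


var_true = rxx * var_obs = 0.74 * 80.64 = 59.6736
var_error = var_obs - var_true
var_error = 80.64 - 59.6736
var_error = 20.9664

20.9664


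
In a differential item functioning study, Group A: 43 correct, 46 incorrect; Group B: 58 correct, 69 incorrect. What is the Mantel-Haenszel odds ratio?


Odds_A = 43/46 = 0.9348
Odds_B = 58/69 = 0.8406
OR = Odds_A / Odds_B = 0.9348 / 0.8406
Exactly, OR = (43 * 69) / (46 * 58) = 2967 / 2668
OR = 1.1121

1.1121


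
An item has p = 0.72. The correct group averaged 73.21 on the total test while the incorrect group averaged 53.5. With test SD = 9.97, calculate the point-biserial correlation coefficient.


q = 1 - p = 0.28
rpb = ((M1 - M0) / SD) * sqrt(p * q)
rpb = ((73.21 - 53.5) / 9.97) * sqrt(0.72 * 0.28)
rpb = 0.8876

0.8876


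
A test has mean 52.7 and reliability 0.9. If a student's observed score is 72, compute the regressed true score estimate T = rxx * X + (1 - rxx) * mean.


T_est = rxx * X + (1 - rxx) * mean
T_est = 0.9 * 72 + 0.1 * 52.7
T_est = 64.8 + 5.27
T_est = 70.07

70.07


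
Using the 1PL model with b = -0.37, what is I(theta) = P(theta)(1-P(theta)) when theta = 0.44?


P = 1/(1+exp(-(0.44--0.37))) = 0.6921
I = P*(1-P) = 0.6921 * 0.3079
I = 0.2131

0.2131


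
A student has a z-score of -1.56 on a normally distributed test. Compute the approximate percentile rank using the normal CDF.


CDF(z) = 0.5 * (1 + erf(z/sqrt(2)))
erf(-1.1031) = -0.8812
CDF = 0.0594
Percentile rank = 0.0594 * 100 = 5.94

5.94


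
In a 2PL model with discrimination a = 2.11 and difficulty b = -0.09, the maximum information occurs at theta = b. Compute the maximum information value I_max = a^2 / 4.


For 2PL, max info at theta = b = -0.09
I_max = a^2 / 4 = 2.11^2 / 4
= 4.4521 / 4
I_max = 1.113

1.113


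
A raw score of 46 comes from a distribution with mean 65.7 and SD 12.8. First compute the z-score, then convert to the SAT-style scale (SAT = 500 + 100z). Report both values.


z = (X - mean) / SD = (46 - 65.7) / 12.8
z = -19.7 / 12.8
z = -1.5391
SAT-scale = SAT = 500 + 100z
Carry z at full precision (z = -19.7 / 12.8) into the conversion:
SAT-scale = 500 + 100 * (-19.7 / 12.8) = 500 + -1970 / 12.8
SAT-scale = 500 + -153.9062
SAT-scale = 346.0938

346.0938


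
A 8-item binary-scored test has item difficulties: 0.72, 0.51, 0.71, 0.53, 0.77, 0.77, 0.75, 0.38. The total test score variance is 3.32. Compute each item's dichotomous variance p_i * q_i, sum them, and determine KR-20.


For each item, compute p_i * q_i:
  Item 1: 0.72 * 0.28 = 0.2016
  Item 2: 0.51 * 0.49 = 0.2499
  Item 3: 0.71 * 0.29 = 0.2059
  Item 4: 0.53 * 0.47 = 0.2491
  Item 5: 0.77 * 0.23 = 0.1771
  Item 6: 0.77 * 0.23 = 0.1771
  Item 7: 0.75 * 0.25 = 0.1875
  Item 8: 0.38 * 0.62 = 0.2356
Sum(p_i * q_i) = 0.2016 + 0.2499 + 0.2059 + 0.2491 + 0.1771 + 0.1771 + 0.1875 + 0.2356 = 1.6838
KR-20 = (k/(k-1)) * (1 - Sum(p_i*q_i) / Var_total)
= (8/7) * (1 - 1.6838/3.32)
= 1.1429 * 0.4928
KR-20 = 0.5632

0.5632


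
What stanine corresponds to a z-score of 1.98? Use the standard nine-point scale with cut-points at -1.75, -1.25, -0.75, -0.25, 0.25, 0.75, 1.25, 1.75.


Stanine boundaries: [-1.75, -1.25, -0.75, -0.25, 0.25, 0.75, 1.25, 1.75]
z = 1.98
Check each boundary:
  z >= -1.75 -> could be stanine 2
  z >= -1.25 -> could be stanine 3
  z >= -0.75 -> could be stanine 4
  z >= -0.25 -> could be stanine 5
  z >= 0.25 -> could be stanine 6
  z >= 0.75 -> could be stanine 7
  z >= 1.25 -> could be stanine 8
  z >= 1.75 -> could be stanine 9
Highest qualifying boundary gives stanine = 9

9


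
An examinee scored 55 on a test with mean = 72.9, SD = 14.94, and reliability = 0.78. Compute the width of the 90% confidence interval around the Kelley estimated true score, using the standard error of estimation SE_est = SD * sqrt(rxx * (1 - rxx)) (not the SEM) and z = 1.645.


True score estimate = 0.78*55 + 0.22*72.9 = 58.938
SE_est = SD * sqrt(rxx * (1 - rxx)) = 14.94 * sqrt(0.78 * 0.22) = 14.94 * sqrt(0.1716) = 6.18884
CI = T_est +/- z * SE_est, so width = 2 * z * SE_est = 2 * 1.645 * 6.18884
Width = 20.3613

20.3613


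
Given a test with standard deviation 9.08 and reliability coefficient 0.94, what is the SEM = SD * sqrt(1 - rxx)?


SEM = SD * sqrt(1 - rxx)
SEM = 9.08 * sqrt(1 - 0.94)
SEM = 9.08 * sqrt(0.06) = 9.08 * 0.244949
SEM = 2.2241

2.2241


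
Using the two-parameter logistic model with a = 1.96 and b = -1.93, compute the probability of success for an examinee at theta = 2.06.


a*(theta - b) = 1.96 * (2.06 - -1.93) = 7.8204
exp(-7.8204) = 0.0004
P = 1 / (1 + 0.0004)
P = 0.9996

0.9996


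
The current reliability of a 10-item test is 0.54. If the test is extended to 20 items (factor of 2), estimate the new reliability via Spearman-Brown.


r_new = (n * rxx) / (1 + (n-1) * rxx)
r_new = (2 * 0.54) / (1 + 1 * 0.54)
r_new = 1.08 / 1.54
r_new = 0.7013

0.7013


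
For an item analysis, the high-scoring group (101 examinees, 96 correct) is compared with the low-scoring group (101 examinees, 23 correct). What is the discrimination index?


p_upper = 96/101 = 0.9505
p_lower = 23/101 = 0.2277
D = 0.9505 - 0.2277 = 0.7228

0.7228


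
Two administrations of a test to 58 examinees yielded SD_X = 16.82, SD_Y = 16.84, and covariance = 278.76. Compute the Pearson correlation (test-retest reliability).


r = cov(X,Y) / (SD_X * SD_Y)
r = 278.76 / (16.82 * 16.84)
r = 278.76 / 283.2488
r = 0.9842

0.9842


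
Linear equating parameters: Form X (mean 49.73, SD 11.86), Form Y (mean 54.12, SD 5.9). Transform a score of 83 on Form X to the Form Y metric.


slope = SD_Y / SD_X = 5.9 / 11.86 ~ 0.4975
intercept = mean_Y - slope * mean_X = 54.12 - (5.9 / 11.86) * 49.73 ~ 29.3808
Y = slope * X + intercept. To avoid rounding drift from the rounded slope/intercept, evaluate the equivalent form Y = mean_Y + SD_Y * (X - mean_X) / SD_X at full precision:
Y = 54.12 + 5.9 * (83 - 49.73) / 11.86
Y = 54.12 + 5.9 * 33.27 / 11.86
Y = 54.12 + 196.293 / 11.86
Y = 54.12 + 16.5508
Y = 70.6708

70.6708


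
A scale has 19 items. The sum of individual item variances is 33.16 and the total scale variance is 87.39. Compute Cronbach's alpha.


alpha = (k/(k-1)) * (1 - sum(si^2)/s_total^2)
= (19/18) * (1 - 33.16/87.39)
alpha = 0.655

0.655


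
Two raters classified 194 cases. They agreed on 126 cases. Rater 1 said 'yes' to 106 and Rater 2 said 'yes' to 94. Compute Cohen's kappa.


P_o = 126/194 = 0.649485
P_e = (106*94 + 88*100) / 37636 = 0.498565
kappa = (P_o - P_e) / (1 - P_e)
kappa = (0.649485 - 0.498565) / (1 - 0.498565)
kappa = 0.301

0.301


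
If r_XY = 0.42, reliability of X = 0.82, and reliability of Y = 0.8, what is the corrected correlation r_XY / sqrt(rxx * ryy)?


r_corrected = rxy / sqrt(rxx * ryy)
= 0.42 / sqrt(0.82 * 0.8)
= 0.42 / sqrt(0.656)
= 0.42 / 0.809938
r_corrected = 0.5186

0.5186


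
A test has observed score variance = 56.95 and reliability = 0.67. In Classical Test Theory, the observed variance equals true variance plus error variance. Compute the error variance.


var_true = rxx * var_obs = 0.67 * 56.95 = 38.1565
var_error = var_obs - var_true
var_error = 56.95 - 38.1565
var_error = 18.7935

18.7935


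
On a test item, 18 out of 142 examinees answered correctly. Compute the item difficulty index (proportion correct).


Item difficulty p = number correct / total examinees
p = 18 / 142
p = 0.1268

0.1268
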